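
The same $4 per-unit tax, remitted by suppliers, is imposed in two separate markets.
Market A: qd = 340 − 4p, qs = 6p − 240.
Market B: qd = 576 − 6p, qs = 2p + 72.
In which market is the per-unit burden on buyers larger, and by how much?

Market A, by $1.4.

Market A: pre-tax p* = $58, q* = 108; post-tax q = 98.4; per-unit burden on buyers = $2.4.
Market B: pre-tax p* = $63, q* = 198; post-tax q = 192; per-unit burden on buyers = $1.
Difference: $2.4 vs $1 → market A is larger by $1.4.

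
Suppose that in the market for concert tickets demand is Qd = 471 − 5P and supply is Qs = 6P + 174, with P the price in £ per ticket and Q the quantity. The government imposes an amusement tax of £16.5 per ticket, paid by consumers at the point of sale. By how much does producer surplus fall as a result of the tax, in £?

Before the tax: set 471 − 5P = 6P + 174 → P* = £27, Q* = 336.
With the tax collected from consumers, demand (in seller-price terms) shifts: Qd = 471 − 5(P + 16.5).
New equilibrium: consumers pay £36, producers receive £19.5, Q = 291. (Wedge: Pb − Ps = 16.5.)
ΔPS is the trapezoid between Q = 291 and Q = 336 of height £7.5: ½ · (336 + 291) · 7.5 = £2351.25.

Producer surplus falls by £2351.25.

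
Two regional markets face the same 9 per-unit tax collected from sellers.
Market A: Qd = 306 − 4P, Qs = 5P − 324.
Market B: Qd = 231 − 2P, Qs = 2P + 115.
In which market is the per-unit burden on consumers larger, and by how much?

Market A, by 0.5.

Market A: pre-tax P* = 70, Q* = 26; post-tax Q = 6; per-unit burden on consumers = 5.
Market B: pre-tax P* = 29, Q* = 173; post-tax Q = 164; per-unit burden on consumers = 4.5.
Difference: 5 vs 4.5 → market A is larger by 0.5.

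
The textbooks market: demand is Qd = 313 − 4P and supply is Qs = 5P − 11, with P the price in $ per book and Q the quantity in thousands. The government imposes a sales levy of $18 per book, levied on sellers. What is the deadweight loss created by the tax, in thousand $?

Deadweight loss = $360 thousand.

Before the tax: set 313 − 4P = 5P − 11 → P* = $36, Q* = 169.
With the tax collected from sellers, supply shifts: Qs = 5(P − 18) − 11.
Solving gives Q = 129 with consumers paying $46 and sellers receiving $28 (the $18 wedge).
Quantity falls by |ΔQ| = |169 − 129| = 40.
DWL = ½ · t · |ΔQ| = ½ · 18 · 40 = $360.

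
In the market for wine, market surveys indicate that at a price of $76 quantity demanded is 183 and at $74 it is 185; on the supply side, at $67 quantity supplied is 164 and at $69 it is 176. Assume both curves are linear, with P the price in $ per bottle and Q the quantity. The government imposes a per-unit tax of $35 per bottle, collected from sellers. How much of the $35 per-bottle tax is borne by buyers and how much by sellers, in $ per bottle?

Buyers bear $30 per bottle; sellers bear $5 per bottle.

Demand slope: (185 − 183)/(74 − 76) = -1, so Qd = 259 − P.
Supply slope: (176 − 164)/(69 − 67) = 6, so Qs = 6P − 238.
Before the tax: set 259 − P = 6P − 238 → P* = $71, Q* = 188.
With the tax collected from sellers, supply shifts: Qs = 6(P − 35) − 238.
New equilibrium: buyers pay $101, sellers receive $66, Q = 158. (Wedge: Pb − Ps = 35.)
Burden on buyers: $30; on sellers: $5. (They sum to $35.)
The less price-elastic side of the market bears the larger share of a per-unit tax.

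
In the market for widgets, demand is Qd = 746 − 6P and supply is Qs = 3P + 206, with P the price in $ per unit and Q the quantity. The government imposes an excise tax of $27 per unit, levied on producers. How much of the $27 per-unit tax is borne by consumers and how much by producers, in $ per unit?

Consumers bear $9 per unit; producers bear $18 per unit.

Before the tax: set 746 − 6P = 3P + 206 → P* = $60, Q* = 386.
With the tax collected from producers, supply shifts: Qs = 3(P − 27) + 206.
New equilibrium: consumers pay $69, producers receive $42, Q = 332. (Wedge: Pb − Ps = 27.)
Burden on consumers: $9; on producers: $18. (They sum to $27.)
The less price-elastic side of the market bears the larger share of a per-unit tax.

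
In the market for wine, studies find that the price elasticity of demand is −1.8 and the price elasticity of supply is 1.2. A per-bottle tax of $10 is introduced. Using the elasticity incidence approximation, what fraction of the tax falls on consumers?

Incidence ratio: consumers' share ≈ εs / (εs + |εd|) = 1.2 / (1.2 + 1.8) = 0.4.
Supply is the less elastic side, so consumers bear the smaller share.

Consumers' share ≈ 0.4.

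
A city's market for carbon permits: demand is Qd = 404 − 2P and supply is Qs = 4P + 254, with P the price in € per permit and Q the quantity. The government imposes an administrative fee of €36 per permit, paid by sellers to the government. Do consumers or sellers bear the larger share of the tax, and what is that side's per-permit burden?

Consumers bear the larger share: €24 per permit.

Without the tax, 404 − 2P = 4P + 254 gives 6P = 150, so P* = €25 and Q* = 354.
With the tax collected from sellers, supply shifts: Qs = 4(P − 36) + 254.
Solving gives Q = 306 with consumers paying €49 and sellers receiving €13 (the €36 wedge).
Per-permit burden: consumers €24, sellers €12.
Consumers take the larger share because demand is less price-elastic here (demand slope 2 vs supply slope 4).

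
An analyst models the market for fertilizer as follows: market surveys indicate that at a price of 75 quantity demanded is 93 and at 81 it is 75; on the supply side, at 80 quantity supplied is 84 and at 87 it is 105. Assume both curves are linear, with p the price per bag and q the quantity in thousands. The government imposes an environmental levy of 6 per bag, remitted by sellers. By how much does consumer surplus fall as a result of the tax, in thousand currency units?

Demand slope: (75 − 93)/(81 − 75) = -3, so qd = 318 − 3p.
Supply slope: (105 − 84)/(87 − 80) = 3, so qs = 3p − 156.
Before the tax: set 318 − 3p = 3p − 156 → p* = 79, q* = 81.
With the tax collected from sellers, supply shifts: qs = 3(p − 6) − 156.
Solving gives q = 72 with consumers paying 82 and sellers receiving 76 (the 6 wedge).
ΔCS is the trapezoid between Q = 72 and Q = 81 of height 3: ½ · (81 + 72) · 3 = 229.5.

Consumer surplus falls by 229.5 thousand.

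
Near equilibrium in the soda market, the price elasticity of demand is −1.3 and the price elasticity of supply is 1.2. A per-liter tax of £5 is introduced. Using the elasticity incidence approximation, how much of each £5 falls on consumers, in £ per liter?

Incidence ratio: consumers' share ≈ εs / (εs + |εd|) = 1.2 / (1.2 + 1.3) = 0.48.
So consumers bear ≈ 0.48 × £5 = £2.4; suppliers bear £2.6.

Consumers bear ≈ £2.4 per liter.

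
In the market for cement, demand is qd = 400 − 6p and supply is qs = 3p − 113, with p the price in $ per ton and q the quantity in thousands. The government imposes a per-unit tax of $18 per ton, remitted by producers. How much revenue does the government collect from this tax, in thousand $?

Without the tax, 400 − 6p = 3p − 113 gives 9p = 513, so p* = $57 and q* = 58.
With the tax collected from producers, supply shifts: qs = 3(p − 18) − 113.
New equilibrium: buyers pay $63, producers receive $45, q = 22. (Wedge: pb − ps = 18.)
Revenue = t · Q = 18 · 22 = $396.

Tax revenue = $396 thousand.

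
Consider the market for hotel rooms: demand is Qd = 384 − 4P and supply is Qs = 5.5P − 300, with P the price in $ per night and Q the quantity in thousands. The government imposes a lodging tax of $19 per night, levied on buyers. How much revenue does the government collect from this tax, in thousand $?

Without the tax, 384 − 4P = 5.5P − 300 gives 9.5P = 684, so P* = $72 and Q* = 96.
With the tax collected from buyers, demand (in seller-price terms) shifts: Qd = 384 − 4(P + 19).
Solving gives Q = 52 with buyers paying $83 and producers receiving $64 (the $19 wedge).
Revenue = t · Q = 19 · 52 = $988.

Tax revenue = $988 thousand.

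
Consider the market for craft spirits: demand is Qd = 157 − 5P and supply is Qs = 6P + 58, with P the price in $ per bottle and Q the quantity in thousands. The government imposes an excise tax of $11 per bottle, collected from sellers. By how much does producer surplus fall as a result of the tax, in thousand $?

Producer surplus falls by $485 thousand.

Before the tax: set 157 − 5P = 6P + 58 → P* = $9, Q* = 112.
With the tax collected from sellers, supply shifts: Qs = 6(P − 11) + 58.
Solving gives Q = 82 with buyers paying $15 and sellers receiving $4 (the $11 wedge).
ΔPS is the trapezoid between Q = 82 and Q = 112 of height $5: ½ · (112 + 82) · 5 = $485.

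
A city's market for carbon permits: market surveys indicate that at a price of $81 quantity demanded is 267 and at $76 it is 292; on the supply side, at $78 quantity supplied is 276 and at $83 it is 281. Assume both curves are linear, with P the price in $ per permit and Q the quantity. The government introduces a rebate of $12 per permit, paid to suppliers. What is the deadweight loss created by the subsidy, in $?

Demand slope: (292 − 267)/(76 − 81) = -5, so Qd = 672 − 5P.
Supply slope: (281 − 276)/(83 − 78) = 1, so Qs = P + 198.
Before the subsidy: set 672 − 5P = P + 198 → P* = $79, Q* = 277.
With a per-unit subsidy paid to suppliers, each receives P + 12 per unit sold, so supply becomes Qs = (P + 12) + 198.
Solving gives Q = 287 with consumers paying $77 and suppliers receiving $89 (the $12 wedge).
Quantity rises by |ΔQ| = |277 − 287| = 10.
DWL = ½ · t · |ΔQ| = ½ · 12 · 10 = $60.

Deadweight loss = $60.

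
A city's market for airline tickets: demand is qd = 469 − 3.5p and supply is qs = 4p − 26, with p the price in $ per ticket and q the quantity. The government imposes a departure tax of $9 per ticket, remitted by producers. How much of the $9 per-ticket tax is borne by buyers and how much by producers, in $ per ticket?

Before the tax: set 469 − 3.5p = 4p − 26 → p* = $66, q* = 238.
With the tax collected from producers, supply shifts: qs = 4(p − 9) − 26.
Solving gives q = 221.2 with buyers paying $70.8 and producers receiving $61.8 (the $9 wedge).
Burden on buyers: $4.8; on producers: $4.2. (They sum to $9.)
The less price-elastic side of the market bears the larger share of a per-unit tax.

Buyers bear $4.8 per ticket; producers bear $4.2 per ticket.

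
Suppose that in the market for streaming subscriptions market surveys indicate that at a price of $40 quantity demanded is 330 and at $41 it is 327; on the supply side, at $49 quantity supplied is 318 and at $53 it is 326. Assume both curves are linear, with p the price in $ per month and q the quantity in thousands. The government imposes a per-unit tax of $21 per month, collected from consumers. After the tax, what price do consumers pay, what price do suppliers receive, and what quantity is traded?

Consumers pay $54.4; suppliers receive $33.4; quantity = 286.8.

Demand slope: (327 − 330)/(41 − 40) = -3, so qd = 450 − 3p.
Supply slope: (326 − 318)/(53 − 49) = 2, so qs = 2p + 220.
Before the tax: set 450 − 3p = 2p + 220 → p* = $46, q* = 312.
With the tax collected from consumers, demand (in seller-price terms) shifts: qd = 450 − 3(p + 21).
Solving gives q = 286.8 with consumers paying $54.4 and suppliers receiving $33.4 (the $21 wedge).
The less price-elastic side of the market bears the larger share of a per-unit tax.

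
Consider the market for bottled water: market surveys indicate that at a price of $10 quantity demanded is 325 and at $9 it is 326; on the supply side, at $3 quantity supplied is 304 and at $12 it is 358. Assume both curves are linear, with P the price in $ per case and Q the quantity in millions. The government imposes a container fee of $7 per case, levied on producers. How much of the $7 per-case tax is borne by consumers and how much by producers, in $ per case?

Demand slope: (326 − 325)/(9 − 10) = -1, so Qd = 335 − P.
Supply slope: (358 − 304)/(12 − 3) = 6, so Qs = 6P + 286.
Without the tax, 335 − P = 6P + 286 gives 7P = 49, so P* = $7 and Q* = 328.
With the tax collected from producers, supply shifts: Qs = 6(P − 7) + 286.
Solving gives Q = 322 with consumers paying $13 and producers receiving $6 (the $7 wedge).
Burden on consumers: $6; on producers: $1. (They sum to $7.)
The less price-elastic side of the market bears the larger share of a per-unit tax.

Consumers bear $6 per case; producers bear $1 per case.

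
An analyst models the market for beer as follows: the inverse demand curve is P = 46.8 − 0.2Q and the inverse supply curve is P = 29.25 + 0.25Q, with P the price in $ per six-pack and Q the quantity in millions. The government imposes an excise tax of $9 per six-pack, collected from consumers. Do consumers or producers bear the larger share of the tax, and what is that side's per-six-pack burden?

Inverting to Q(P) form: Qd = 234 − 5P; Qs = 4P − 117.
Before the tax: set 234 − 5P = 4P − 117 → P* = $39, Q* = 39.
With the tax collected from consumers, demand (in seller-price terms) shifts: Qd = 234 − 5(P + 9).
New equilibrium: consumers pay $43, producers receive $34, Q = 19. (Wedge: Pb − Ps = 9.)
Per-six-pack burden: consumers $4, producers $5.
Producers take the larger share because supply is less price-elastic here (demand slope 5 vs supply slope 4).

Producers bear the larger share: $5 per six-pack.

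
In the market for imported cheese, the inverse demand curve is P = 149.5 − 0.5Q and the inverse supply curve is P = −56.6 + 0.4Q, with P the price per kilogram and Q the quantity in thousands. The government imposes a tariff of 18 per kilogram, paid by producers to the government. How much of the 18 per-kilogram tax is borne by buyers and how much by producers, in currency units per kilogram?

Inverting to Q(P) form: Qd = 299 − 2P; Qs = 2.5P + 141.5.
Without the tax, 299 − 2P = 2.5P + 141.5 gives 4.5P = 157.5, so P* = 35 and Q* = 229.
With the tax collected from producers, supply shifts: Qs = 2.5(P − 18) + 141.5.
New equilibrium: buyers pay 45, producers receive 27, Q = 209. (Wedge: Pb − Ps = 18.)
Burden on buyers: 10; on producers: 8. (They sum to 18.)
The less price-elastic side of the market bears the larger share of a per-unit tax.

Buyers bear 10 per kilogram; producers bear 8 per kilogram.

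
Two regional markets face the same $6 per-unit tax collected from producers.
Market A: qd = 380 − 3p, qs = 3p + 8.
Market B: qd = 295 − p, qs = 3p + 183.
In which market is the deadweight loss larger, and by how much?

Market A, by $13.5.

Market A: pre-tax p* = $62, q* = 194; post-tax q = 185; deadweight loss = $27.
Market B: pre-tax p* = $28, q* = 267; post-tax q = 262.5; deadweight loss = $13.5.
Difference: $27 vs $13.5 → market A is larger by $13.5.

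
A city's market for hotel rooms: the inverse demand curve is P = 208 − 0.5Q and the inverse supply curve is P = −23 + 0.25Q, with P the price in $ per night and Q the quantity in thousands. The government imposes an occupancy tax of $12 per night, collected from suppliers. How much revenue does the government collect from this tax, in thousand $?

Rewrite in direct form: Qd = 416 − 2P and Qs = 4P + 92.
Before the tax: set 416 − 2P = 4P + 92 → P* = $54, Q* = 308.
With the tax collected from suppliers, supply shifts: Qs = 4(P − 12) + 92.
New equilibrium: buyers pay $62, suppliers receive $50, Q = 292. (Wedge: Pb − Ps = 12.)
Revenue = t · Q = 12 · 292 = $3504.

Tax revenue = $3504 thousand.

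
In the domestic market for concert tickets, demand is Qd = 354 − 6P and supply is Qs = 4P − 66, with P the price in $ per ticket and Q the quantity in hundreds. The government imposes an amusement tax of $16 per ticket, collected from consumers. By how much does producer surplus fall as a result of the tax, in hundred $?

Before the tax: set 354 − 6P = 4P − 66 → P* = $42, Q* = 102.
With the tax collected from consumers, demand (in seller-price terms) shifts: Qd = 354 − 6(P + 16).
New equilibrium: consumers pay $48.4, producers receive $32.4, Q = 63.6. (Wedge: Pb − Ps = 16.)
ΔPS is the trapezoid between Q = 63.6 and Q = 102 of height $9.6: ½ · (102 + 63.6) · 9.6 = $794.88.

Producer surplus falls by $794.88 hundred.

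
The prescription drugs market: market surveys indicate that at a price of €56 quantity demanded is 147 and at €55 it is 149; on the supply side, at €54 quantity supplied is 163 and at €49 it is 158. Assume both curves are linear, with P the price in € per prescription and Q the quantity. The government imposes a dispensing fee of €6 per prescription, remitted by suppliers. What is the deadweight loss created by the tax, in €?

Deadweight loss = €12.

Demand slope: (149 − 147)/(55 − 56) = -2, so Qd = 259 − 2P.
Supply slope: (158 − 163)/(49 − 54) = 1, so Qs = P + 109.
Before the tax: set 259 − 2P = P + 109 → P* = €50, Q* = 159.
With the tax collected from suppliers, supply shifts: Qs = (P − 6) + 109.
New equilibrium: consumers pay €52, suppliers receive €46, Q = 155. (Wedge: Pb − Ps = 6.)
Quantity falls by |ΔQ| = |159 − 155| = 4.
DWL = ½ · t · |ΔQ| = ½ · 6 · 4 = €12.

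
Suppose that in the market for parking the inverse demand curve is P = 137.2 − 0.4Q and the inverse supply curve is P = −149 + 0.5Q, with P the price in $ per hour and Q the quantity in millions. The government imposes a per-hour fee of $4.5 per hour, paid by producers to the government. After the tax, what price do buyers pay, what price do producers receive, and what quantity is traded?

Buyers pay $12; producers receive $7.5; quantity = 313.

Inverting to Q(P) form: Qd = 343 − 2.5P; Qs = 2P + 298.
Without the tax, 343 − 2.5P = 2P + 298 gives 4.5P = 45, so P* = $10 and Q* = 318.
With the tax collected from producers, supply shifts: Qs = 2(P − 4.5) + 298.
Solving gives Q = 313 with buyers paying $12 and producers receiving $7.5 (the $4.5 wedge).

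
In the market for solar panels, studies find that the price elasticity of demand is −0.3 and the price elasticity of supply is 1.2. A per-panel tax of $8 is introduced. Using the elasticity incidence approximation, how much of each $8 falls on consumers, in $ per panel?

Consumers bear ≈ $6.4 per panel.

Incidence ratio: consumers' share ≈ εs / (εs + |εd|) = 1.2 / (1.2 + 0.3) = 0.8.
So consumers bear ≈ 0.8 × $8 = $6.4; suppliers bear $1.6.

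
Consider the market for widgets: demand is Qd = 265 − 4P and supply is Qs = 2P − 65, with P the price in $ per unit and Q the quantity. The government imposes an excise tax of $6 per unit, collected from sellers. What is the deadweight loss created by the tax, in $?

Before the tax: set 265 − 4P = 2P − 65 → P* = $55, Q* = 45.
With the tax collected from sellers, supply shifts: Qs = 2(P − 6) − 65.
New equilibrium: buyers pay $57, sellers receive $51, Q = 37. (Wedge: Pb − Ps = 6.)
Quantity falls by |ΔQ| = |45 − 37| = 8.
DWL = ½ · t · |ΔQ| = ½ · 6 · 8 = $24.

Deadweight loss = $24.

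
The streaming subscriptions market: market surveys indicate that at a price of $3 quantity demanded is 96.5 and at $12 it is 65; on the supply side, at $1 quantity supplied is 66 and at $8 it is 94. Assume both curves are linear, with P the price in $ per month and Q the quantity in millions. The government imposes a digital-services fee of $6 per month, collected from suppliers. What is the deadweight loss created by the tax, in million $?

Deadweight loss = $33.6 million.

Demand slope: (65 − 96.5)/(12 − 3) = -3.5, so Qd = 107 − 3.5P.
Supply slope: (94 − 66)/(8 − 1) = 4, so Qs = 4P + 62.
Without the tax, 107 − 3.5P = 4P + 62 gives 7.5P = 45, so P* = $6 and Q* = 86.
With the tax collected from suppliers, supply shifts: Qs = 4(P − 6) + 62.
Solving gives Q = 74.8 with buyers paying $9.2 and suppliers receiving $3.2 (the $6 wedge).
Quantity falls by |ΔQ| = |86 − 74.8| = 11.2.
DWL = ½ · t · |ΔQ| = ½ · 6 · 11.2 = $33.6.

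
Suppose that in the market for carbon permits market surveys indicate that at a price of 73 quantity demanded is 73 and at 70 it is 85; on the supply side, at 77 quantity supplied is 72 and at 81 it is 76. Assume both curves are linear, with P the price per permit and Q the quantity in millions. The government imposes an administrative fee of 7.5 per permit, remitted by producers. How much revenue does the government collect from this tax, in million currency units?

Demand slope: (85 − 73)/(70 − 73) = -4, so Qd = 365 − 4P.
Supply slope: (76 − 72)/(81 − 77) = 1, so Qs = P − 5.
Without the tax, 365 − 4P = P − 5 gives 5P = 370, so P* = 74 and Q* = 69.
With the tax collected from producers, supply shifts: Qs = (P − 7.5) − 5.
Solving gives Q = 63 with buyers paying 75.5 and producers receiving 68 (the 7.5 wedge).
Revenue = t · Q = 7.5 · 63 = 472.5.

Tax revenue = 472.5 million.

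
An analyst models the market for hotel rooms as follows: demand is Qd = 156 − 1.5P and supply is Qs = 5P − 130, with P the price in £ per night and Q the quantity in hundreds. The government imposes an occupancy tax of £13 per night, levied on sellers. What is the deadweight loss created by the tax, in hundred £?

Deadweight loss = £97.5 hundred.

Before the tax: set 156 − 1.5P = 5P − 130 → P* = £44, Q* = 90.
With the tax collected from sellers, supply shifts: Qs = 5(P − 13) − 130.
New equilibrium: consumers pay £54, sellers receive £41, Q = 75. (Wedge: Pb − Ps = 13.)
Quantity falls by |ΔQ| = |90 − 75| = 15.
DWL = ½ · t · |ΔQ| = ½ · 13 · 15 = £97.5.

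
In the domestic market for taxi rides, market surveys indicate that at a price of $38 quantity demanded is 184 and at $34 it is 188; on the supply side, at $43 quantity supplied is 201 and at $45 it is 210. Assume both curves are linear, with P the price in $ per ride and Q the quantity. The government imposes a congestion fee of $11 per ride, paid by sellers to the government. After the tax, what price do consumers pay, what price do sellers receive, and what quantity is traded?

Demand slope: (188 − 184)/(34 − 38) = -1, so Qd = 222 − P.
Supply slope: (210 − 201)/(45 − 43) = 4.5, so Qs = 4.5P + 7.5.
Without the tax, 222 − P = 4.5P + 7.5 gives 5.5P = 214.5, so P* = $39 and Q* = 183.
With the tax collected from sellers, supply shifts: Qs = 4.5(P − 11) + 7.5.
Solving gives Q = 174 with consumers paying $48 and sellers receiving $37 (the $11 wedge).
The less price-elastic side of the market bears the larger share of a per-unit tax.

Consumers pay $48; sellers receive $37; quantity = 174.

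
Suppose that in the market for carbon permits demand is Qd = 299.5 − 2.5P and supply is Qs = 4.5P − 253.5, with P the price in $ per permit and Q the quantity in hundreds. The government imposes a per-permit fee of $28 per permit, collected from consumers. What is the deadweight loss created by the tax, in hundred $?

Deadweight loss = $630 hundred.

Without the tax, 299.5 − 2.5P = 4.5P − 253.5 gives 7P = 553, so P* = $79 and Q* = 102.
With the tax collected from consumers, demand (in seller-price terms) shifts: Qd = 299.5 − 2.5(P + 28).
New equilibrium: consumers pay $97, sellers receive $69, Q = 57. (Wedge: Pb − Ps = 28.)
Quantity falls by |ΔQ| = |102 − 57| = 45.
DWL = ½ · t · |ΔQ| = ½ · 28 · 45 = $630.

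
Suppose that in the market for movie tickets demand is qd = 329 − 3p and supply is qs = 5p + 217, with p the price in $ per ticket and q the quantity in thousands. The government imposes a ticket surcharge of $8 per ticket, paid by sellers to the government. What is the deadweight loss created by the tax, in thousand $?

Deadweight loss = $60 thousand.

Before the tax: set 329 − 3p = 5p + 217 → p* = $14, q* = 287.
With the tax collected from sellers, supply shifts: qs = 5(p − 8) + 217.
Solving gives q = 272 with buyers paying $19 and sellers receiving $11 (the $8 wedge).
Quantity falls by |ΔQ| = |287 − 272| = 15.
DWL = ½ · t · |ΔQ| = ½ · 8 · 15 = $60.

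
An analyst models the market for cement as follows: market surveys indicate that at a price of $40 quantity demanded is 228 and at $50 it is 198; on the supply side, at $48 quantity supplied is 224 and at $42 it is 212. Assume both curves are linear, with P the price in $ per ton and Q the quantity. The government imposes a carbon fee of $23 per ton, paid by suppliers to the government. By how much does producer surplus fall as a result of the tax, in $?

Producer surplus falls by $2790.36.

Demand slope: (198 − 228)/(50 − 40) = -3, so Qd = 348 − 3P.
Supply slope: (212 − 224)/(42 − 48) = 2, so Qs = 2P + 128.
Without the tax, 348 − 3P = 2P + 128 gives 5P = 220, so P* = $44 and Q* = 216.
With the tax collected from suppliers, supply shifts: Qs = 2(P − 23) + 128.
Solving gives Q = 188.4 with consumers paying $53.2 and suppliers receiving $30.2 (the $23 wedge).
ΔPS is the trapezoid between Q = 188.4 and Q = 216 of height $13.8: ½ · (216 + 188.4) · 13.8 = $2790.36.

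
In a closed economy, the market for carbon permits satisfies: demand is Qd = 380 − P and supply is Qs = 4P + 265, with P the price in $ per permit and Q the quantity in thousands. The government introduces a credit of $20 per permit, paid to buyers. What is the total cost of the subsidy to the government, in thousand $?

Government outlay = $7460 thousand.

Before the subsidy: set 380 − P = 4P + 265 → P* = $23, Q* = 357.
With a per-unit subsidy paid to buyers, each effectively pays P − 20, so demand becomes Qd = 380 − (P − 20).
Solving gives Q = 373 with buyers paying $7 and sellers receiving $27 (the $20 wedge).
Outlay = t · Q = 20 · 373 = $7460.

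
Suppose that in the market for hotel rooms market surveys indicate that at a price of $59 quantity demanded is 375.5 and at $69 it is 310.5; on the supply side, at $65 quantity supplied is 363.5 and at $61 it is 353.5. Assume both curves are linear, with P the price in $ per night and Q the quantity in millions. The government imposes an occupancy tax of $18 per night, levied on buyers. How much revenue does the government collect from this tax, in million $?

Demand slope: (310.5 − 375.5)/(69 − 59) = -6.5, so Qd = 759 − 6.5P.
Supply slope: (353.5 − 363.5)/(61 − 65) = 2.5, so Qs = 2.5P + 201.
Without the tax, 759 − 6.5P = 2.5P + 201 gives 9P = 558, so P* = $62 and Q* = 356.
With the tax collected from buyers, demand (in seller-price terms) shifts: Qd = 759 − 6.5(P + 18).
Solving gives Q = 323.5 with buyers paying $67 and suppliers receiving $49 (the $18 wedge).
Revenue = t · Q = 18 · 323.5 = $5823.

Tax revenue = $5823 million.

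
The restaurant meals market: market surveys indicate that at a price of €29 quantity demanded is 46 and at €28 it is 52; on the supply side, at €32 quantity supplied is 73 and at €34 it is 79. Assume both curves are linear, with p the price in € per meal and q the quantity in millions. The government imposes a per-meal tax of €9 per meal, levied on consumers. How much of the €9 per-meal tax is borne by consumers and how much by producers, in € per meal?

Consumers bear €3 per meal; producers bear €6 per meal.

Demand slope: (52 − 46)/(28 − 29) = -6, so qd = 220 − 6p.
Supply slope: (79 − 73)/(34 − 32) = 3, so qs = 3p − 23.
Without the tax, 220 − 6p = 3p − 23 gives 9p = 243, so p* = €27 and q* = 58.
With the tax collected from consumers, demand (in seller-price terms) shifts: qd = 220 − 6(p + 9).
New equilibrium: consumers pay €30, producers receive €21, q = 40. (Wedge: pb − ps = 9.)
Burden on consumers: €3; on producers: €6. (They sum to €9.)
The less price-elastic side of the market bears the larger share of a per-unit tax.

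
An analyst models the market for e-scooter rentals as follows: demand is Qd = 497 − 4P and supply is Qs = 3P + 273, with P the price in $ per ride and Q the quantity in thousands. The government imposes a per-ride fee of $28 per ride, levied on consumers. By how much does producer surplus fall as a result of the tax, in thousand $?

Producer surplus falls by $5520 thousand.

Before the tax: set 497 − 4P = 3P + 273 → P* = $32, Q* = 369.
With the tax collected from consumers, demand (in seller-price terms) shifts: Qd = 497 − 4(P + 28).
Solving gives Q = 321 with consumers paying $44 and suppliers receiving $16 (the $28 wedge).
ΔPS is the trapezoid between Q = 321 and Q = 369 of height $16: ½ · (369 + 321) · 16 = $5520.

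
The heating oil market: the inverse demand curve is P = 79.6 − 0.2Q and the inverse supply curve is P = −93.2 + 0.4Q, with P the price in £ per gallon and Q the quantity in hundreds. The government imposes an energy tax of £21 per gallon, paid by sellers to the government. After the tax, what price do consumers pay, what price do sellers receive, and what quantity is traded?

Consumers pay £29; sellers receive £8; quantity = 253.

Rewrite in direct form: Qd = 398 − 5P and Qs = 2.5P + 233.
Before the tax: set 398 − 5P = 2.5P + 233 → P* = £22, Q* = 288.
With the tax collected from sellers, supply shifts: Qs = 2.5(P − 21) + 233.
New equilibrium: consumers pay £29, sellers receive £8, Q = 253. (Wedge: Pb − Ps = 21.)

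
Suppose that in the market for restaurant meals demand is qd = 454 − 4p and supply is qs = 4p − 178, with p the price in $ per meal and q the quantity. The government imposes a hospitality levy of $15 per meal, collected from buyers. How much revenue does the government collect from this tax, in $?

Before the tax: set 454 − 4p = 4p − 178 → p* = $79, q* = 138.
With the tax collected from buyers, demand (in seller-price terms) shifts: qd = 454 − 4(p + 15).
New equilibrium: buyers pay $86.5, suppliers receive $71.5, q = 108. (Wedge: pb − ps = 15.)
Revenue = t · Q = 15 · 108 = $1620.

Tax revenue = $1620.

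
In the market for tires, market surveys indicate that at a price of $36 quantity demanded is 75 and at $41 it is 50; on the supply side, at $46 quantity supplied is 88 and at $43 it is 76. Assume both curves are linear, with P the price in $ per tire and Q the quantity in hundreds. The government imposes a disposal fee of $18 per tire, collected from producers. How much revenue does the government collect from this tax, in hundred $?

Tax revenue = $360 hundred.

Demand slope: (50 − 75)/(41 − 36) = -5, so Qd = 255 − 5P.
Supply slope: (76 − 88)/(43 − 46) = 4, so Qs = 4P − 96.
Without the tax, 255 − 5P = 4P − 96 gives 9P = 351, so P* = $39 and Q* = 60.
With the tax collected from producers, supply shifts: Qs = 4(P − 18) − 96.
Solving gives Q = 20 with buyers paying $47 and producers receiving $29 (the $18 wedge).
Revenue = t · Q = 18 · 20 = $360.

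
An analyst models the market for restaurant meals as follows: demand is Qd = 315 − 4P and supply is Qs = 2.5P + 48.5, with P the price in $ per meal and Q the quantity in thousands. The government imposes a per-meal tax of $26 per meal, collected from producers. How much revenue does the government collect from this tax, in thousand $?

Without the tax, 315 − 4P = 2.5P + 48.5 gives 6.5P = 266.5, so P* = $41 and Q* = 151.
With the tax collected from producers, supply shifts: Qs = 2.5(P − 26) + 48.5.
New equilibrium: consumers pay $51, producers receive $25, Q = 111. (Wedge: Pb − Ps = 26.)
Revenue = t · Q = 26 · 111 = $2886.

Tax revenue = $2886 thousand.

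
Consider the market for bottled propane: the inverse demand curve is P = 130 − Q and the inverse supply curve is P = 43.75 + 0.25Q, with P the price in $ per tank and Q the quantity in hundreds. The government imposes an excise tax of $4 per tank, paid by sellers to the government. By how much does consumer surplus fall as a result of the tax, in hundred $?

Rewrite in direct form: Qd = 130 − P and Qs = 4P − 175.
Without the tax, 130 − P = 4P − 175 gives 5P = 305, so P* = $61 and Q* = 69.
With the tax collected from sellers, supply shifts: Qs = 4(P − 4) − 175.
Solving gives Q = 65.8 with buyers paying $64.2 and sellers receiving $60.2 (the $4 wedge).
ΔCS is the trapezoid between Q = 65.8 and Q = 69 of height $3.2: ½ · (69 + 65.8) · 3.2 = $215.68.

Consumer surplus falls by $215.68 hundred.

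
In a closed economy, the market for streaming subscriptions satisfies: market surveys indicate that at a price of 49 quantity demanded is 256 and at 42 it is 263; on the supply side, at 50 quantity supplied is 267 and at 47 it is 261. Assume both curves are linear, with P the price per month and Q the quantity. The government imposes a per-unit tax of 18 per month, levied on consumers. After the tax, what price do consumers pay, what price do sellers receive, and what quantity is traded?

Consumers pay 58; sellers receive 40; quantity = 247.

Demand slope: (263 − 256)/(42 − 49) = -1, so Qd = 305 − P.
Supply slope: (261 − 267)/(47 − 50) = 2, so Qs = 2P + 167.
Before the tax: set 305 − P = 2P + 167 → P* = 46, Q* = 259.
With the tax collected from consumers, demand (in seller-price terms) shifts: Qd = 305 − (P + 18).
Solving gives Q = 247 with consumers paying 58 and sellers receiving 40 (the 18 wedge).
The less price-elastic side of the market bears the larger share of a per-unit tax.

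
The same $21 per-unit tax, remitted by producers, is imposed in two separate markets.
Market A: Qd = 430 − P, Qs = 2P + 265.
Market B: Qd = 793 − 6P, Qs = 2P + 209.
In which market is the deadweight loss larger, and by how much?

Market A: pre-tax P* = $55, Q* = 375; post-tax Q = 361; deadweight loss = $147.
Market B: pre-tax P* = $73, Q* = 355; post-tax Q = 323.5; deadweight loss = $330.75.
Difference: $147 vs $330.75 → market B is larger by $183.75.

Market B, by $183.75.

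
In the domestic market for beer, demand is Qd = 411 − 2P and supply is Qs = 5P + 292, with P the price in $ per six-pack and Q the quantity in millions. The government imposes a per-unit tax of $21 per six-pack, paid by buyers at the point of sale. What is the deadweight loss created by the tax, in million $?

Deadweight loss = $315 million.

Without the tax, 411 − 2P = 5P + 292 gives 7P = 119, so P* = $17 and Q* = 377.
With the tax collected from buyers, demand (in seller-price terms) shifts: Qd = 411 − 2(P + 21).
New equilibrium: buyers pay $32, producers receive $11, Q = 347. (Wedge: Pb − Ps = 21.)
Quantity falls by |ΔQ| = |377 − 347| = 30.
DWL = ½ · t · |ΔQ| = ½ · 21 · 30 = $315.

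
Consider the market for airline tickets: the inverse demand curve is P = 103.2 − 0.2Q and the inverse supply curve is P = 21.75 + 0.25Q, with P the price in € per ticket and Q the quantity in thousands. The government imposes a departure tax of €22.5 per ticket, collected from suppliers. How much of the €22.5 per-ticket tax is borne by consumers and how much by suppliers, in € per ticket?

Rewrite in direct form: Qd = 516 − 5P and Qs = 4P − 87.
Without the tax, 516 − 5P = 4P − 87 gives 9P = 603, so P* = €67 and Q* = 181.
With the tax collected from suppliers, supply shifts: Qs = 4(P − 22.5) − 87.
New equilibrium: consumers pay €77, suppliers receive €54.5, Q = 131. (Wedge: Pb − Ps = 22.5.)
Burden on consumers: €10; on suppliers: €12.5. (They sum to €22.5.)

Consumers bear €10 per ticket; suppliers bear €12.5 per ticket.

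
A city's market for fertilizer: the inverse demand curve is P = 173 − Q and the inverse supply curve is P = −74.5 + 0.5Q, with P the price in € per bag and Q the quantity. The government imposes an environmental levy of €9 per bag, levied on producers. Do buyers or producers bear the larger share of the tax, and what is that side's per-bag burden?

Rewrite in direct form: Qd = 173 − P and Qs = 2P + 149.
Without the tax, 173 − P = 2P + 149 gives 3P = 24, so P* = €8 and Q* = 165.
With the tax collected from producers, supply shifts: Qs = 2(P − 9) + 149.
New equilibrium: buyers pay €14, producers receive €5, Q = 159. (Wedge: Pb − Ps = 9.)
Per-bag burden: buyers €6, producers €3.
Buyers take the larger share because demand is less price-elastic here (demand slope 1 vs supply slope 2).
The less price-elastic side of the market bears the larger share of a per-unit tax.

Buyers bear the larger share: €6 per bag.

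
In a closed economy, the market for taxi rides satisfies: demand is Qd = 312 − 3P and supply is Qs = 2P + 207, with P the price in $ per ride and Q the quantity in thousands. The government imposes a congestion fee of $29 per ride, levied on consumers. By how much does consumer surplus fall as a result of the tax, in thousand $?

Consumer surplus falls by $2686.56 thousand.

Without the tax, 312 − 3P = 2P + 207 gives 5P = 105, so P* = $21 and Q* = 249.
With the tax collected from consumers, demand (in seller-price terms) shifts: Qd = 312 − 3(P + 29).
New equilibrium: consumers pay $32.6, sellers receive $3.6, Q = 214.2. (Wedge: Pb − Ps = 29.)
ΔCS is the trapezoid between Q = 214.2 and Q = 249 of height $11.6: ½ · (249 + 214.2) · 11.6 = $2686.56.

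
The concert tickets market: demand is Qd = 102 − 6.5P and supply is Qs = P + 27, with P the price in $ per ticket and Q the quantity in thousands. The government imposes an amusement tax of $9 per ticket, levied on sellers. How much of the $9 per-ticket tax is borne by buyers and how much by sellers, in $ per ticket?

Buyers bear $1.2 per ticket; sellers bear $7.8 per ticket.

Before the tax: set 102 − 6.5P = P + 27 → P* = $10, Q* = 37.
With the tax collected from sellers, supply shifts: Qs = (P − 9) + 27.
New equilibrium: buyers pay $11.2, sellers receive $2.2, Q = 29.2. (Wedge: Pb − Ps = 9.)
Burden on buyers: $1.2; on sellers: $7.8. (They sum to $9.)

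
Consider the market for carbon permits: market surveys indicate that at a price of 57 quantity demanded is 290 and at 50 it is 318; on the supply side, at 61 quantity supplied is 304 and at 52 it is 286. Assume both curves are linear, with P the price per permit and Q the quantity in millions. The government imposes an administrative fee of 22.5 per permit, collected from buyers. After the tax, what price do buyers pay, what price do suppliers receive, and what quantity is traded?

Demand slope: (318 − 290)/(50 − 57) = -4, so Qd = 518 − 4P.
Supply slope: (286 − 304)/(52 − 61) = 2, so Qs = 2P + 182.
Without the tax, 518 − 4P = 2P + 182 gives 6P = 336, so P* = 56 and Q* = 294.
With the tax collected from buyers, demand (in seller-price terms) shifts: Qd = 518 − 4(P + 22.5).
New equilibrium: buyers pay 63.5, suppliers receive 41, Q = 264. (Wedge: Pb − Ps = 22.5.)
The less price-elastic side of the market bears the larger share of a per-unit tax.

Buyers pay 63.5; suppliers receive 41; quantity = 264.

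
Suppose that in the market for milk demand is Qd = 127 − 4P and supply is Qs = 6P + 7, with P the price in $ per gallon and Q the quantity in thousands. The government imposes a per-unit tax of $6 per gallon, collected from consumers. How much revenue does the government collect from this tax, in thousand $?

Tax revenue = $387.6 thousand.

Without the tax, 127 − 4P = 6P + 7 gives 10P = 120, so P* = $12 and Q* = 79.
With the tax collected from consumers, demand (in seller-price terms) shifts: Qd = 127 − 4(P + 6).
Solving gives Q = 64.6 with consumers paying $15.6 and sellers receiving $9.6 (the $6 wedge).
Revenue = t · Q = 6 · 64.6 = $387.6.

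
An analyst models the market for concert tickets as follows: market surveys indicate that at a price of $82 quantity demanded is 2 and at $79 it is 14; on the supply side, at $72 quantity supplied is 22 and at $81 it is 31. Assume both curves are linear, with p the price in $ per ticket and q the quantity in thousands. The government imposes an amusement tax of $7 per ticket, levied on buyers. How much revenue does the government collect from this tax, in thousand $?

Tax revenue = $142.8 thousand.

Demand slope: (14 − 2)/(79 − 82) = -4, so qd = 330 − 4p.
Supply slope: (31 − 22)/(81 − 72) = 1, so qs = p − 50.
Before the tax: set 330 − 4p = p − 50 → p* = $76, q* = 26.
With the tax collected from buyers, demand (in seller-price terms) shifts: qd = 330 − 4(p + 7).
New equilibrium: buyers pay $77.4, suppliers receive $70.4, q = 20.4. (Wedge: pb − ps = 7.)
Revenue = t · Q = 7 · 20.4 = $142.8.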